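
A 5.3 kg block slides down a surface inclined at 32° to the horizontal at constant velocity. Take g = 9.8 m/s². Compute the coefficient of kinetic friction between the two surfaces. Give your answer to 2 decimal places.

0.62

At constant velocity the net force along the incline is zero: mg sin 32° = μ mg cos 32°.
So μ = tan 32° = 0.5299 / 0.8480 = 0.6249.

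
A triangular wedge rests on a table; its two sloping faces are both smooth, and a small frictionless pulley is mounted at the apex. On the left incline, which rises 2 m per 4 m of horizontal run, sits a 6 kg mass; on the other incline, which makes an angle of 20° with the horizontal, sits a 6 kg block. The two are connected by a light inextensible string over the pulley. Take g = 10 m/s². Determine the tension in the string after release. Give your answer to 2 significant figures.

24 N

Resolve each weight along its own incline: the 6 kg mass has component 6 × 10 × sin 26.57° = 26.833 N down its slope, and the 6 kg mass has 6 × 10 × sin 20° = 20.521 N down its slope.
The 6 kg side's 26.833 N exceeds the other side's 20.521 N, so that mass slides down and the 6 kg mass slides up. Taking that direction as positive, Newton's second law for the whole system gives 26.833 − 20.521 = (6 + 6) a, so a = 6.312 / 12 = 0.5260 m/s².
For the 6 kg mass (up-slope positive): T − 20.521 = 6 × 0.5260, so T = 23.677 N.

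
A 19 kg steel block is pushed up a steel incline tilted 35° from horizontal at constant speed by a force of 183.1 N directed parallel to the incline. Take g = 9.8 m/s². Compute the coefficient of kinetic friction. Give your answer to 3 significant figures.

0.500

At constant speed ΣF = 0 along the incline. The applied 183.1 N acts up the slope; the weight component mg sin 35° = 106.800 N and kinetic friction μN both act down the slope.
So 183.1 = 106.800 + μ × 152.526, giving μ = (183.1 − 106.800) / 152.526 = 0.5002.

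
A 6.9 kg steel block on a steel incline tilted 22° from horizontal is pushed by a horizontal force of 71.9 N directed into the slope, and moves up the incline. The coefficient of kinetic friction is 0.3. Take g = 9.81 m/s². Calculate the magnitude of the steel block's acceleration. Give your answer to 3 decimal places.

The horizontal push has components F cos 22° = 71.9 × 0.9272 = 66.666 N up the incline and F sin 22° = 71.9 × 0.3746 = 26.934 N pressing into the surface.
The normal force is therefore N = mg cos 22° + F sin 22° = 62.761 + 26.934 = 89.695 N, and kinetic friction down the slope is μN = 0.3 × 89.695 = 26.908 N.
Along the incline: F cos 22° − mg sin 22° − μN = ma, so 66.666 − 25.356 − 26.908 = 6.9 a, giving a = 2.0872 m/s².

2.087 m/s²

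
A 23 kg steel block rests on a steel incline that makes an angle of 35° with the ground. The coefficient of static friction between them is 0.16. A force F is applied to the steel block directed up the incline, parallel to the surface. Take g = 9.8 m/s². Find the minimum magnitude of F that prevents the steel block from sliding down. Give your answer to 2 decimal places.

The normal force is N = mg cos 35° = 184.637 N. With F at its minimum the steel block is on the verge of sliding down, so static friction is at its maximum μ_s N = 0.16 × 184.637 = 29.542 N and acts up the slope.
Equilibrium along the incline: F + μ_s N = mg sin 35°, so F = 129.284 − 29.542 = 99.742 N.

99.74 N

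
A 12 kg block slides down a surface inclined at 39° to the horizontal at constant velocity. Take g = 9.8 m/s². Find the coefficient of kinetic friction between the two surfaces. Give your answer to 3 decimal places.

At constant velocity the net force along the incline is zero: mg sin 39° = μ mg cos 39°.
So μ = tan 39° = 0.6293 / 0.7771 = 0.8098.

0.810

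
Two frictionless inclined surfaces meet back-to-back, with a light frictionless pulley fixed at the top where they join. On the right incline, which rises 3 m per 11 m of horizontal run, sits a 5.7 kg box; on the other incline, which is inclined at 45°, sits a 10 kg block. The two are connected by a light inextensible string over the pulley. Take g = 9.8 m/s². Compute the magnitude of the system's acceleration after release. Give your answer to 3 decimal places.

3.478 m/s²

Resolve each weight along its own incline: the 5.7 kg mass has component 5.7 × 9.8 × sin 15.26° = 14.698 N down its slope, and the 10 kg mass has 10 × 9.8 × sin 45° = 69.296 N down its slope.
The 10 kg side's 69.296 N exceeds the other side's 14.698 N, so that mass slides down and the 5.7 kg mass slides up. Taking that direction as positive, Newton's second law for the whole system gives 69.296 − 14.698 = (5.7 + 10) a, so a = 54.598 / 15.7 = 3.4776 m/s².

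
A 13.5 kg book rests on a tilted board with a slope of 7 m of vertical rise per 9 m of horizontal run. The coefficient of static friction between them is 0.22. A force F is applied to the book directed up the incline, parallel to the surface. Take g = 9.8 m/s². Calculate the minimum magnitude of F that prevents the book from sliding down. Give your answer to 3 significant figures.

The normal force is N = mg cos 37.87° = 104.431 N. With F at its minimum the book is on the verge of sliding down, so static friction is at its maximum μ_s N = 0.22 × 104.431 = 22.975 N and acts up the slope.
Equilibrium along the incline: F + μ_s N = mg sin 37.87°, so F = 81.224 − 22.975 = 58.249 N.

58.2 N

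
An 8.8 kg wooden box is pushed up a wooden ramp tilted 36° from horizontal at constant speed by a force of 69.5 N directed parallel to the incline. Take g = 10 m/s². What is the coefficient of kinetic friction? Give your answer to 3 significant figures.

At constant speed ΣF = 0 along the incline. The applied 69.5 N acts up the slope; the weight component mg sin 36° = 51.725 N and kinetic friction μN both act down the slope.
So 69.5 = 51.725 + μ × 71.193, giving μ = (69.5 − 51.725) / 71.193 = 0.2497.

0.250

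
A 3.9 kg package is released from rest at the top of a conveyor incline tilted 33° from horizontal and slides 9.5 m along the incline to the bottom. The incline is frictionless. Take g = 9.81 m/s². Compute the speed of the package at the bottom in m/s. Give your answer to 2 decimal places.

The weight component along the incline is mg sin 33° = 20.837 N and the normal force is N = mg cos 33° = 32.087 N.
With no friction, a = g sin 33° = 5.3429 m/s².
Starting from rest over a distance of 9.5 m, v² = 2aL = 2 × 5.3429 × 9.5 = 101.5151, so v = 10.0755 m/s.

10.08 m/s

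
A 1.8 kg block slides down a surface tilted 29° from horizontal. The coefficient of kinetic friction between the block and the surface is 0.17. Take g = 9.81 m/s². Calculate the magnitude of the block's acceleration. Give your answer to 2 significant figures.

Resolving the weight along the incline: the component pulling the block down the slope is mg sin 29° = 1.8 × 9.81 × 0.4848 = 8.561 N, and the normal force is N = mg cos 29° = 1.8 × 9.81 × 0.8746 = 15.444 N.
Kinetic friction acts up the slope with magnitude f = μN = 0.17 × 15.444 = 2.625 N.
Net force along the incline is 8.561 − 2.625 = 5.936 N, so a = 5.936 / 1.8 = 3.2978 m/s².

3.3 m/s²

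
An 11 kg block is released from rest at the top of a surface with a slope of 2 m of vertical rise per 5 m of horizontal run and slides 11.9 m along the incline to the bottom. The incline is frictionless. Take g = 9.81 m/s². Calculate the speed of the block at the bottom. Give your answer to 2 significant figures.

The weight component along the incline is mg sin 21.80° = 40.077 N and the normal force is N = mg cos 21.80° = 100.192 N.
With no friction, a = g sin 21.80° = 3.6433 m/s².
Starting from rest over a distance of 11.9 m, v² = 2aL = 2 × 3.6433 × 11.9 = 86.7105, so v = 9.3118 m/s.

9.3 m/s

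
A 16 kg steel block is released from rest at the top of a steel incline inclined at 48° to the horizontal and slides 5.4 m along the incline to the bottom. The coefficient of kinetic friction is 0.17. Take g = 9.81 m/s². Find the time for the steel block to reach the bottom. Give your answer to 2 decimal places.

The weight component along the incline is mg sin 48° = 116.644 N and the normal force is N = mg cos 48° = 105.027 N.
Friction up the slope is f = μN = 0.17 × 105.027 = 17.855 N, so the net downslope force is 116.644 − 17.855 = 98.789 N and a = 98.789 / 16 = 6.1743 m/s².
Starting from rest, L = ½at², so t = √(2L/a) = √(2 × 5.4 / 6.1743) = 1.3226 s.

1.32 s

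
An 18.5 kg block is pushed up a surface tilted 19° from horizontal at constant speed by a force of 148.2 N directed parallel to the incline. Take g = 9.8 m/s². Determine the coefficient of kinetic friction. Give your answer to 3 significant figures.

0.520

At constant speed ΣF = 0 along the incline. The applied 148.2 N acts up the slope; the weight component mg sin 19° = 59.026 N and kinetic friction μN both act down the slope.
So 148.2 = 59.026 + μ × 171.423, giving μ = (148.2 − 59.026) / 171.423 = 0.5202.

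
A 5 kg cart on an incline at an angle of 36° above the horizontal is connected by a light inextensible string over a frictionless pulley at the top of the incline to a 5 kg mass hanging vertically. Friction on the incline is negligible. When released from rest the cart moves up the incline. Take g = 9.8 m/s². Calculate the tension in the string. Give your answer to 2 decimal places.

For the cart on the incline: the weight component along the slope is m₁g sin 36° = 5 × 9.8 × 0.5878 = 28.802 N and the normal force is N = m₁g cos 36° = 39.642 N.
Newton's second law for the cart (up-slope positive): T − 28.802 = 5 a. For the hanging mass (downward positive): 5 × 9.8 − T = 5 a.
Adding the two equations eliminates T: 20.198 = 10 a, so a = 2.0198 m/s².
Then from the hanging mass's equation, T = 5 × (9.8 − 2.0198) = 38.901 N.

38.90 N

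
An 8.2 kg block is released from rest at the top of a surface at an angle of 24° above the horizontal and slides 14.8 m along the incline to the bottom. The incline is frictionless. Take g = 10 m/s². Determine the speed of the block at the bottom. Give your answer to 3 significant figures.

The weight component along the incline is mg sin 24° = 33.352 N and the normal force is N = mg cos 24° = 74.911 N.
With no friction, a = g sin 24° = 4.0674 m/s².
Starting from rest over a distance of 14.8 m, v² = 2aL = 2 × 4.0674 × 14.8 = 120.3950, so v = 10.9725 m/s.

11.0 m/s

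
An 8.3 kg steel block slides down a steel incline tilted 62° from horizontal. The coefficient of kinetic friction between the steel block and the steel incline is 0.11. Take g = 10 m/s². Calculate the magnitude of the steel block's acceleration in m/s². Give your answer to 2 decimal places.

8.31 m/s²

Resolving the weight along the incline: the component pulling the steel block down the slope is mg sin 62° = 8.3 × 10 × 0.8829 = 73.281 N, and the normal force is N = mg cos 62° = 8.3 × 10 × 0.4695 = 38.968 N.
Kinetic friction acts up the slope with magnitude f = μN = 0.11 × 38.968 = 4.286 N.
Net force along the incline is 73.281 − 4.286 = 68.995 N, so a = 68.995 / 8.3 = 8.3127 m/s².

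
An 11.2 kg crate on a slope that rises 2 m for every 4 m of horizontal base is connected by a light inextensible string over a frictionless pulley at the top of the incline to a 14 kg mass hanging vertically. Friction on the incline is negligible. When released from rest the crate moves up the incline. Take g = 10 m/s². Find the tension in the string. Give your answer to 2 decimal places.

For the crate on the incline: the weight component along the slope is m₁g sin 26.57° = 11.2 × 10 × 0.4472 = 50.086 N and the normal force is N = m₁g cos 26.57° = 100.176 N.
Newton's second law for the crate (up-slope positive): T − 50.086 = 11.2 a. For the hanging mass (downward positive): 14 × 10 − T = 14 a.
Adding the two equations eliminates T: 89.914 = 25.2 a, so a = 3.5680 m/s².
Then from the hanging mass's equation, T = 14 × (10 − 3.5680) = 90.048 N.

90.05 N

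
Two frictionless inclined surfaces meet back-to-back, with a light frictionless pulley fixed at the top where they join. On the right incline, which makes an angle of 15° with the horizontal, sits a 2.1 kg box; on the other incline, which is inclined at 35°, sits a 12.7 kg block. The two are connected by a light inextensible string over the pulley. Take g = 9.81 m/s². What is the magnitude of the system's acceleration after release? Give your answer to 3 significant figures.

Resolve each weight along its own incline: the 2.1 kg mass has component 2.1 × 9.81 × sin 15° = 5.332 N down its slope, and the 12.7 kg mass has 12.7 × 9.81 × sin 35° = 71.460 N down its slope.
The 12.7 kg side's 71.460 N exceeds the other side's 5.332 N, so that mass slides down and the 2.1 kg mass slides up. Taking that direction as positive, Newton's second law for the whole system gives 71.460 − 5.332 = (2.1 + 12.7) a, so a = 66.128 / 14.8 = 4.4681 m/s².

4.47 m/s²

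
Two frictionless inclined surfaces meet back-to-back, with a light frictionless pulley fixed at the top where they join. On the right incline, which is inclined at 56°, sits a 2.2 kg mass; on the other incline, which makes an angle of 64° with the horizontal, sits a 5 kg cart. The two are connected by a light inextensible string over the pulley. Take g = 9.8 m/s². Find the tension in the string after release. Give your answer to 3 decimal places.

25.869 N

Resolve each weight along its own incline: the 2.2 kg mass has component 2.2 × 9.8 × sin 56° = 17.874 N down its slope, and the 5 kg mass has 5 × 9.8 × sin 64° = 44.041 N down its slope.
The 5 kg side's 44.041 N exceeds the other side's 17.874 N, so that mass slides down and the 2.2 kg mass slides up. Taking that direction as positive, Newton's second law for the whole system gives 44.041 − 17.874 = (2.2 + 5) a, so a = 26.167 / 7.2 = 3.6343 m/s².
For the 2.2 kg mass (up-slope positive): T − 17.874 = 2.2 × 3.6343, so T = 25.869 N.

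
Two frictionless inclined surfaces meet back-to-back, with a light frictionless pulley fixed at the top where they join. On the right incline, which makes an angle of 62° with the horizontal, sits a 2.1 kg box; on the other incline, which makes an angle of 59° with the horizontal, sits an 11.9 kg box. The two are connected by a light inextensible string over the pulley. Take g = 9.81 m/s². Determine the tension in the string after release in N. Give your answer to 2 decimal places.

30.47 N

Resolve each weight along its own incline: the 2.1 kg mass has component 2.1 × 9.81 × sin 62° = 18.190 N down its slope, and the 11.9 kg mass has 11.9 × 9.81 × sin 59° = 100.065 N down its slope.
The 11.9 kg side's 100.065 N exceeds the other side's 18.190 N, so that mass slides down and the 2.1 kg mass slides up. Taking that direction as positive, Newton's second law for the whole system gives 100.065 − 18.190 = (2.1 + 11.9) a, so a = 81.875 / 14 = 5.8482 m/s².
For the 2.1 kg mass (up-slope positive): T − 18.190 = 2.1 × 5.8482, so T = 30.471 N.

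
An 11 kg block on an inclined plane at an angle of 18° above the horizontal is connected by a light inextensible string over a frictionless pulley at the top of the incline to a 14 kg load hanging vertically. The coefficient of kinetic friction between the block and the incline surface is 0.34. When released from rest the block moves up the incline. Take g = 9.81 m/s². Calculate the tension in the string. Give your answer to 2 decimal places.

For the block on the incline: the weight component along the slope is m₁g sin 18° = 11 × 9.81 × 0.3090 = 33.344 N and the normal force is N = m₁g cos 18° = 102.629 N.
Kinetic friction opposes the block's motion up the incline: f = μN = 0.34 × 102.629 = 34.894 N acting down the slope.
Newton's second law for the block (up-slope positive): T − 33.344 − 34.894 = 11 a. For the hanging load (downward positive): 14 × 9.81 − T = 14 a.
Adding the two equations eliminates T: 69.102 = 25 a, so a = 2.7641 m/s².
Then from the hanging load's equation, T = 14 × (9.81 − 2.7641) = 98.643 N.

98.64 N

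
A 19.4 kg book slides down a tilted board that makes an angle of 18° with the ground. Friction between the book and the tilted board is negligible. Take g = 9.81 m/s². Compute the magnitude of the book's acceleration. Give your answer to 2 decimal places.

3.03 m/s²

Resolving the weight along the incline: the component pulling the book down the slope is mg sin 18° = 19.4 × 9.81 × 0.3090 = 58.807 N, and the normal force is N = mg cos 18° = 19.4 × 9.81 × 0.9511 = 181.008 N.
With no friction the net force along the incline is 58.807 N, so a = g sin 18° = 58.807 / 19.4 = 3.0313 m/s².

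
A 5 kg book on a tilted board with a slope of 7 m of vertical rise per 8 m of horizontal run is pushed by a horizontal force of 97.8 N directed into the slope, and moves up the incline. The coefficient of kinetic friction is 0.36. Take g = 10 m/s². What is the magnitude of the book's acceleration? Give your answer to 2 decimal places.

0.79 m/s²

The horizontal push has components F cos 41.19° = 97.8 × 0.7526 = 73.604 N up the incline and F sin 41.19° = 97.8 × 0.6585 = 64.401 N pressing into the surface.
The normal force is therefore N = mg cos 41.19° + F sin 41.19° = 37.630 + 64.401 = 102.031 N, and kinetic friction down the slope is μN = 0.36 × 102.031 = 36.731 N.
Along the incline: F cos 41.19° − mg sin 41.19° − μN = ma, so 73.604 − 32.925 − 36.731 = 5 a, giving a = 0.7896 m/s².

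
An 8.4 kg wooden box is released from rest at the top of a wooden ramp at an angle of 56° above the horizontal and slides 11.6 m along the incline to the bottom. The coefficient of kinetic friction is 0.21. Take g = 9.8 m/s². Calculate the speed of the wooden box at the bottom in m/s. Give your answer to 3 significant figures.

The weight component along the incline is mg sin 56° = 68.246 N and the normal force is N = mg cos 56° = 46.033 N.
Friction up the slope is f = μN = 0.21 × 46.033 = 9.667 N, so the net downslope force is 68.246 − 9.667 = 58.579 N and a = 58.579 / 8.4 = 6.9737 m/s².
Starting from rest over a distance of 11.6 m, v² = 2aL = 2 × 6.9737 × 11.6 = 161.7898, so v = 12.7197 m/s.

12.7 m/s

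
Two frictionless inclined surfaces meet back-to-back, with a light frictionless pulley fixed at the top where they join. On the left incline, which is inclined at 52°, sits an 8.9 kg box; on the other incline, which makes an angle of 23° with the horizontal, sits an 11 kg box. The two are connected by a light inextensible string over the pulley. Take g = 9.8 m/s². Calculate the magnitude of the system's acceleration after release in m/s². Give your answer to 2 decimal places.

Resolve each weight along its own incline: the 8.9 kg mass has component 8.9 × 9.8 × sin 52° = 68.730 N down its slope, and the 11 kg mass has 11 × 9.8 × sin 23° = 42.121 N down its slope.
The 8.9 kg side's 68.730 N exceeds the other side's 42.121 N, so that mass slides down and the 11 kg mass slides up. Taking that direction as positive, Newton's second law for the whole system gives 68.730 − 42.121 = (8.9 + 11) a, so a = 26.609 / 19.9 = 1.3371 m/s².

1.34 m/s²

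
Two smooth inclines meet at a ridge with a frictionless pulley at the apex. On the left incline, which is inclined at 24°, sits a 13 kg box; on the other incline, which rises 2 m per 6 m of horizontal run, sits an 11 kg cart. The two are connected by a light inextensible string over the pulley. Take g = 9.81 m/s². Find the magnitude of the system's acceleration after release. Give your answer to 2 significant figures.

Resolve each weight along its own incline: the 13 kg mass has component 13 × 9.81 × sin 24° = 51.871 N down its slope, and the 11 kg mass has 11 × 9.81 × sin 18.43° = 34.124 N down its slope.
The 13 kg side's 51.871 N exceeds the other side's 34.124 N, so that mass slides down and the 11 kg mass slides up. Taking that direction as positive, Newton's second law for the whole system gives 51.871 − 34.124 = (13 + 11) a, so a = 17.747 / 24 = 0.7395 m/s².

0.74 m/s²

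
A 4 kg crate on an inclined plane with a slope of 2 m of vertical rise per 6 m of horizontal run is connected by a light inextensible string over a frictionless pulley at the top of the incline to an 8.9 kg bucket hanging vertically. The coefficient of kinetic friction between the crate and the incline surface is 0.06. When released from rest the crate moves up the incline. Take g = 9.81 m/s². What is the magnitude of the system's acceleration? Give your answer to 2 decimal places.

For the crate on the incline: the weight component along the slope is m₁g sin 18.43° = 4 × 9.81 × 0.3162 = 12.408 N and the normal force is N = m₁g cos 18.43° = 37.226 N.
Kinetic friction opposes the crate's motion up the incline: f = μN = 0.06 × 37.226 = 2.234 N acting down the slope.
Newton's second law for the crate (up-slope positive): T − 12.408 − 2.234 = 4 a. For the hanging bucket (downward positive): 8.9 × 9.81 − T = 8.9 a.
Adding the two equations eliminates T: 72.667 = 12.9 a, so a = 5.6331 m/s².

5.63 m/s²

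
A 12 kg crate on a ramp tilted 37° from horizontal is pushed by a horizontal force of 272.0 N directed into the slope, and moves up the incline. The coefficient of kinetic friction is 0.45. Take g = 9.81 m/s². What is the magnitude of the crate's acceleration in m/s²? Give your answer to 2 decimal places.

2.53 m/s²

The horizontal push has components F cos 37° = 272.0 × 0.7986 = 217.219 N up the incline and F sin 37° = 272.0 × 0.6018 = 163.690 N pressing into the surface.
The normal force is therefore N = mg cos 37° + F sin 37° = 94.011 + 163.690 = 257.701 N, and kinetic friction down the slope is μN = 0.45 × 257.701 = 115.965 N.
Along the incline: F cos 37° − mg sin 37° − μN = ma, so 217.219 − 70.844 − 115.965 = 12 a, giving a = 2.5342 m/s².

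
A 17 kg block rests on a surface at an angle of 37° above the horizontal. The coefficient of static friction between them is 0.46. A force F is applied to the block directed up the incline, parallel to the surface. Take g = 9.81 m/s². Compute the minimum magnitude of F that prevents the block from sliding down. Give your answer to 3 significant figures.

The normal force is N = mg cos 37° = 133.188 N. With F at its minimum the block is on the verge of sliding down, so static friction is at its maximum μ_s N = 0.46 × 133.188 = 61.266 N and acts up the slope.
Equilibrium along the incline: F + μ_s N = mg sin 37°, so F = 100.365 − 61.266 = 39.099 N.

39.1 N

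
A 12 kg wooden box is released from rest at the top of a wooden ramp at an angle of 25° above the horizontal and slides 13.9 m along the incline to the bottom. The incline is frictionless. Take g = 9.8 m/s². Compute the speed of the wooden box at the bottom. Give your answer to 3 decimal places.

The weight component along the incline is mg sin 25° = 49.700 N and the normal force is N = mg cos 25° = 106.582 N.
With no friction, a = g sin 25° = 4.1417 m/s².
Starting from rest over a distance of 13.9 m, v² = 2aL = 2 × 4.1417 × 13.9 = 115.1393, so v = 10.7303 m/s.

10.730 m/s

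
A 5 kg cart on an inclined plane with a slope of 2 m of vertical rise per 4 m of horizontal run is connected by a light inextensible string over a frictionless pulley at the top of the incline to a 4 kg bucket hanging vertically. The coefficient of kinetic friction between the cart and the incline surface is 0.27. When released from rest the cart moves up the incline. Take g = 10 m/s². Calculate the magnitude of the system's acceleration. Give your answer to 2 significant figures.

For the cart on the incline: the weight component along the slope is m₁g sin 26.57° = 5 × 10 × 0.4472 = 22.360 N and the normal force is N = m₁g cos 26.57° = 44.721 N.
Kinetic friction opposes the cart's motion up the incline: f = μN = 0.27 × 44.721 = 12.075 N acting down the slope.
Newton's second law for the cart (up-slope positive): T − 22.360 − 12.075 = 5 a. For the hanging bucket (downward positive): 4 × 10 − T = 4 a.
Adding the two equations eliminates T: 5.565 = 9 a, so a = 0.6183 m/s².

0.62 m/s²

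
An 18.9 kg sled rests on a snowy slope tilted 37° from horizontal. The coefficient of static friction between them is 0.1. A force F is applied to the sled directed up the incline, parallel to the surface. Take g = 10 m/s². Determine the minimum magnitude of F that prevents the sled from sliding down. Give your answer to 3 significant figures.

98.6 N

The normal force is N = mg cos 37° = 150.942 N. With F at its minimum the sled is on the verge of sliding down, so static friction is at its maximum μ_s N = 0.1 × 150.942 = 15.094 N and acts up the slope.
Equilibrium along the incline: F + μ_s N = mg sin 37°, so F = 113.743 − 15.094 = 98.649 N.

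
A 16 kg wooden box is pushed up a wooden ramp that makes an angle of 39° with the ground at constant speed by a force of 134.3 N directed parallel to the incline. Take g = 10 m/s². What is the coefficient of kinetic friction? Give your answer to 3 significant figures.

At constant speed ΣF = 0 along the incline. The applied 134.3 N acts up the slope; the weight component mg sin 39° = 100.691 N and kinetic friction μN both act down the slope.
So 134.3 = 100.691 + μ × 124.343, giving μ = (134.3 − 100.691) / 124.343 = 0.2703.

0.270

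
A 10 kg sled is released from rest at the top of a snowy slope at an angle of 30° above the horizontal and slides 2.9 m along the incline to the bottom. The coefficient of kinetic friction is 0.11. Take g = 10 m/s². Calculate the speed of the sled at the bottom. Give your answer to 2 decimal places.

4.85 m/s

The weight component along the incline is mg sin 30° = 50.000 N and the normal force is N = mg cos 30° = 86.603 N.
Friction up the slope is f = μN = 0.11 × 86.603 = 9.526 N, so the net downslope force is 50.000 − 9.526 = 40.474 N and a = 40.474 / 10 = 4.0474 m/s².
Starting from rest over a distance of 2.9 m, v² = 2aL = 2 × 4.0474 × 2.9 = 23.4749, so v = 4.8451 m/s.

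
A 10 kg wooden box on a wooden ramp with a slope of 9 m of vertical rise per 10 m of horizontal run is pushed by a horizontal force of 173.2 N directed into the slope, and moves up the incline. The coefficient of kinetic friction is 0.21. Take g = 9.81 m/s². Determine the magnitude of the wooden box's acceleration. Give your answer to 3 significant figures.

The horizontal push has components F cos 41.99° = 173.2 × 0.7433 = 128.740 N up the incline and F sin 41.99° = 173.2 × 0.6690 = 115.871 N pressing into the surface.
The normal force is therefore N = mg cos 41.99° + F sin 41.99° = 72.918 + 115.871 = 188.789 N, and kinetic friction down the slope is μN = 0.21 × 188.789 = 39.646 N.
Along the incline: F cos 41.99° − mg sin 41.99° − μN = ma, so 128.740 − 65.629 − 39.646 = 10 a, giving a = 2.3465 m/s².

2.35 m/s²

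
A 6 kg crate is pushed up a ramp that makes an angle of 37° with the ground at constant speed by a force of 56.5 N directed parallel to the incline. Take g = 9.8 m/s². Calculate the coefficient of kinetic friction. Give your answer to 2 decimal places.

At constant speed ΣF = 0 along the incline. The applied 56.5 N acts up the slope; the weight component mg sin 37° = 35.387 N and kinetic friction μN both act down the slope.
So 56.5 = 35.387 + μ × 46.960, giving μ = (56.5 − 35.387) / 46.960 = 0.4496.

0.45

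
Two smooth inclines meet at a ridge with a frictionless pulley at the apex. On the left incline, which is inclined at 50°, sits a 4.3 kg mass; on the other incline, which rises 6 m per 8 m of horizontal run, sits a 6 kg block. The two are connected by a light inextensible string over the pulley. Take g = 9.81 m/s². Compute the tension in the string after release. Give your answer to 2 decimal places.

33.57 N

Resolve each weight along its own incline: the 4.3 kg mass has component 4.3 × 9.81 × sin 50° = 32.314 N down its slope, and the 6 kg mass has 6 × 9.81 × sin 36.87° = 35.316 N down its slope.
The 6 kg side's 35.316 N exceeds the other side's 32.314 N, so that mass slides down and the 4.3 kg mass slides up. Taking that direction as positive, Newton's second law for the whole system gives 35.316 − 32.314 = (4.3 + 6) a, so a = 3.002 / 10.3 = 0.2915 m/s².
For the 4.3 kg mass (up-slope positive): T − 32.314 = 4.3 × 0.2915, so T = 33.567 N.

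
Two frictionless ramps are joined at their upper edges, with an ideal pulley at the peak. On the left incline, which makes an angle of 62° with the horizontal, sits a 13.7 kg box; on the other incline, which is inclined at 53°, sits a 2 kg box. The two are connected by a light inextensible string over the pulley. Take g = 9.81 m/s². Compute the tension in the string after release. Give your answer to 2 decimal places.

Resolve each weight along its own incline: the 13.7 kg mass has component 13.7 × 9.81 × sin 62° = 118.666 N down its slope, and the 2 kg mass has 2 × 9.81 × sin 53° = 15.669 N down its slope.
The 13.7 kg side's 118.666 N exceeds the other side's 15.669 N, so that mass slides down and the 2 kg mass slides up. Taking that direction as positive, Newton's second law for the whole system gives 118.666 − 15.669 = (13.7 + 2) a, so a = 102.997 / 15.7 = 6.5603 m/s².
For the 2 kg mass (up-slope positive): T − 15.669 = 2 × 6.5603, so T = 28.790 N.

28.79 N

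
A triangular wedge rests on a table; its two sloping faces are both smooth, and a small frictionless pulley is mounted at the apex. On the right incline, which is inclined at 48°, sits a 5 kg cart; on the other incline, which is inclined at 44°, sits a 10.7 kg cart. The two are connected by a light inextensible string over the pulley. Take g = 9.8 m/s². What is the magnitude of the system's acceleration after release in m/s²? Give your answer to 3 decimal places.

Resolve each weight along its own incline: the 5 kg mass has component 5 × 9.8 × sin 48° = 36.414 N down its slope, and the 10.7 kg mass has 10.7 × 9.8 × sin 44° = 72.842 N down its slope.
The 10.7 kg side's 72.842 N exceeds the other side's 36.414 N, so that mass slides down and the 5 kg mass slides up. Taking that direction as positive, Newton's second law for the whole system gives 72.842 − 36.414 = (5 + 10.7) a, so a = 36.428 / 15.7 = 2.3203 m/s².

2.320 m/s²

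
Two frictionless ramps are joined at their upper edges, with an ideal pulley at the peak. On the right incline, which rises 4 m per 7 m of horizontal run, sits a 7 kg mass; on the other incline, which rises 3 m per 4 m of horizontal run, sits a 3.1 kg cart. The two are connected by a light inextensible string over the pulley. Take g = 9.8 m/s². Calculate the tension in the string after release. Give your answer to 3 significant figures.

23.1 N

Resolve each weight along its own incline: the 7 kg mass has component 7 × 9.8 × sin 29.74° = 34.035 N down its slope, and the 3.1 kg mass has 3.1 × 9.8 × sin 36.87° = 18.228 N down its slope.
The 7 kg side's 34.035 N exceeds the other side's 18.228 N, so that mass slides down and the 3.1 kg mass slides up. Taking that direction as positive, Newton's second law for the whole system gives 34.035 − 18.228 = (7 + 3.1) a, so a = 15.807 / 10.1 = 1.5650 m/s².
For the 3.1 kg mass (up-slope positive): T − 18.228 = 3.1 × 1.5650, so T = 23.080 N.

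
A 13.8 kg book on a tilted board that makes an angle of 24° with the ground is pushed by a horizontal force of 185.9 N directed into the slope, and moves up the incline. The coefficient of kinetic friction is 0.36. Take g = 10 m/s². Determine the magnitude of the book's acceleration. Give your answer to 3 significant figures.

The horizontal push has components F cos 24° = 185.9 × 0.9135 = 169.820 N up the incline and F sin 24° = 185.9 × 0.4067 = 75.606 N pressing into the surface.
The normal force is therefore N = mg cos 24° + F sin 24° = 126.063 + 75.606 = 201.669 N, and kinetic friction down the slope is μN = 0.36 × 201.669 = 72.601 N.
Along the incline: F cos 24° − mg sin 24° − μN = ma, so 169.820 − 56.125 − 72.601 = 13.8 a, giving a = 2.9778 m/s².

2.98 m/s²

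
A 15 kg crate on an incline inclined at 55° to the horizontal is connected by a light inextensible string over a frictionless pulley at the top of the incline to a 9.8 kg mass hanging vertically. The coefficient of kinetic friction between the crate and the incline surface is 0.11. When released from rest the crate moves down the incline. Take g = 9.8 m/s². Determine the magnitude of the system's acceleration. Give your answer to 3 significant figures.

0.609 m/s²

For the crate on the incline: the weight component along the slope is m₁g sin 55° = 15 × 9.8 × 0.8192 = 120.422 N and the normal force is N = m₁g cos 55° = 84.316 N.
Kinetic friction opposes the crate's motion down the incline: f = μN = 0.11 × 84.316 = 9.275 N acting up the slope.
Newton's second law for the crate (down-slope positive): 120.422 − 9.275 − T = 15 a. For the hanging mass (upward positive): T − 9.8 × 9.8 = 9.8 a.
Adding the two equations eliminates T: 15.107 = 24.8 a, so a = 0.6092 m/s².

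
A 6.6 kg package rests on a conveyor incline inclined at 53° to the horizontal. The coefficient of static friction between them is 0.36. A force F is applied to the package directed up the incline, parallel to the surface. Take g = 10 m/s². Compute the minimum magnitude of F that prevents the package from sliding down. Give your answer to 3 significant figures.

The normal force is N = mg cos 53° = 39.720 N. With F at its minimum the package is on the verge of sliding down, so static friction is at its maximum μ_s N = 0.36 × 39.720 = 14.299 N and acts up the slope.
Equilibrium along the incline: F + μ_s N = mg sin 53°, so F = 52.710 − 14.299 = 38.411 N.

38.4 N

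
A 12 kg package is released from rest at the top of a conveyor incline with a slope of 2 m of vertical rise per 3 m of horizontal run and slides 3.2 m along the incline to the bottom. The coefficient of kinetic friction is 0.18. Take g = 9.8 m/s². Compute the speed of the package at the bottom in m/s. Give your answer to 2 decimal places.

5.04 m/s

The weight component along the incline is mg sin 33.69° = 65.233 N and the normal force is N = mg cos 33.69° = 97.849 N.
Friction up the slope is f = μN = 0.18 × 97.849 = 17.613 N, so the net downslope force is 65.233 − 17.613 = 47.620 N and a = 47.620 / 12 = 3.9683 m/s².
Starting from rest over a distance of 3.2 m, v² = 2aL = 2 × 3.9683 × 3.2 = 25.3971, so v = 5.0396 m/s.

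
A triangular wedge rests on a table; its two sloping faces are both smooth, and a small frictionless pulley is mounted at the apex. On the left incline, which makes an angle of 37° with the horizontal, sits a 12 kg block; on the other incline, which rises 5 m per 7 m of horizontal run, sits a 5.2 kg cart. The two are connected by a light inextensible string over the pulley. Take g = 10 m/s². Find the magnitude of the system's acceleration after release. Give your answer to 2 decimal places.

Resolve each weight along its own incline: the 12 kg mass has component 12 × 10 × sin 37° = 72.218 N down its slope, and the 5.2 kg mass has 5.2 × 10 × sin 35.54° = 30.224 N down its slope.
The 12 kg side's 72.218 N exceeds the other side's 30.224 N, so that mass slides down and the 5.2 kg mass slides up. Taking that direction as positive, Newton's second law for the whole system gives 72.218 − 30.224 = (12 + 5.2) a, so a = 41.994 / 17.2 = 2.4415 m/s².

2.44 m/s²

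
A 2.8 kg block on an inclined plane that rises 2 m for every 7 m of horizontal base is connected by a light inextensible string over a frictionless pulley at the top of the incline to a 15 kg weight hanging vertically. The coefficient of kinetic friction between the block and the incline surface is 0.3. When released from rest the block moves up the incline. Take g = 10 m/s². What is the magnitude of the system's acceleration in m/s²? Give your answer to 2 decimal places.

For the block on the incline: the weight component along the slope is m₁g sin 15.95° = 2.8 × 10 × 0.2747 = 7.692 N and the normal force is N = m₁g cos 15.95° = 26.923 N.
Kinetic friction opposes the block's motion up the incline: f = μN = 0.3 × 26.923 = 8.077 N acting down the slope.
Newton's second law for the block (up-slope positive): T − 7.692 − 8.077 = 2.8 a. For the hanging weight (downward positive): 15 × 10 − T = 15 a.
Adding the two equations eliminates T: 134.231 = 17.8 a, so a = 7.5411 m/s².

7.54 m/s²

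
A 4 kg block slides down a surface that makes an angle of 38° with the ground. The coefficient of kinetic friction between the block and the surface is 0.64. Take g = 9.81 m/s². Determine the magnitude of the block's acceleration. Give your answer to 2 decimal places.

1.09 m/s²

Resolving the weight along the incline: the component pulling the block down the slope is mg sin 38° = 4 × 9.81 × 0.6157 = 24.160 N, and the normal force is N = mg cos 38° = 4 × 9.81 × 0.7880 = 30.921 N.
Kinetic friction acts up the slope with magnitude f = μN = 0.64 × 30.921 = 19.789 N.
Net force along the incline is 24.160 − 19.789 = 4.371 N, so a = 4.371 / 4 = 1.0928 m/s².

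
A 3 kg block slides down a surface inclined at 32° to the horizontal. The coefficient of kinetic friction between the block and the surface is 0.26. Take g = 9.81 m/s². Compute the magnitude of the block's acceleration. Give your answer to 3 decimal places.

Resolving the weight along the incline: the component pulling the block down the slope is mg sin 32° = 3 × 9.81 × 0.5299 = 15.595 N, and the normal force is N = mg cos 32° = 3 × 9.81 × 0.8480 = 24.957 N.
Kinetic friction acts up the slope with magnitude f = μN = 0.26 × 24.957 = 6.489 N.
Net force along the incline is 15.595 − 6.489 = 9.106 N, so a = 9.106 / 3 = 3.0353 m/s².

3.035 m/s²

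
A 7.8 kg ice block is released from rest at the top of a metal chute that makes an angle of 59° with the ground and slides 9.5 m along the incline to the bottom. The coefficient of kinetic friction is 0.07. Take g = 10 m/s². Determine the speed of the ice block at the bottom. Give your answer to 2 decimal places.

12.49 m/s

The weight component along the incline is mg sin 59° = 66.859 N and the normal force is N = mg cos 59° = 40.173 N.
Friction up the slope is f = μN = 0.07 × 40.173 = 2.812 N, so the net downslope force is 66.859 − 2.812 = 64.047 N and a = 64.047 / 7.8 = 8.2112 m/s².
Starting from rest over a distance of 9.5 m, v² = 2aL = 2 × 8.2112 × 9.5 = 156.0128, so v = 12.4905 m/s.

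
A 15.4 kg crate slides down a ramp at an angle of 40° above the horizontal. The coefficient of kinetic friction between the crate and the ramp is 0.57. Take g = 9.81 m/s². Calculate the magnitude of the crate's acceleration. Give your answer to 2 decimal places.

Resolving the weight along the incline: the component pulling the crate down the slope is mg sin 40° = 15.4 × 9.81 × 0.6428 = 97.110 N, and the normal force is N = mg cos 40° = 15.4 × 9.81 × 0.7660 = 115.723 N.
Kinetic friction acts up the slope with magnitude f = μN = 0.57 × 115.723 = 65.962 N.
Net force along the incline is 97.110 − 65.962 = 31.148 N, so a = 31.148 / 15.4 = 2.0226 m/s².

2.02 m/s²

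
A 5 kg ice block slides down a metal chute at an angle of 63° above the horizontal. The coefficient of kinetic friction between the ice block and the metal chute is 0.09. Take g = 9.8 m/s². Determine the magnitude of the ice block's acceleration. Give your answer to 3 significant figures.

8.33 m/s²

Resolving the weight along the incline: the component pulling the ice block down the slope is mg sin 63° = 5 × 9.8 × 0.8910 = 43.659 N, and the normal force is N = mg cos 63° = 5 × 9.8 × 0.4540 = 22.246 N.
Kinetic friction acts up the slope with magnitude f = μN = 0.09 × 22.246 = 2.002 N.
Net force along the incline is 43.659 − 2.002 = 41.657 N, so a = 41.657 / 5 = 8.3314 m/s².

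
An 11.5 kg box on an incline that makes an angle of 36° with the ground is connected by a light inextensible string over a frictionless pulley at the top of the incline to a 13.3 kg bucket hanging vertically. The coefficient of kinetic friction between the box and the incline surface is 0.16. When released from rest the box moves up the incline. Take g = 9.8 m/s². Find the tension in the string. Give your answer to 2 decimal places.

For the box on the incline: the weight component along the slope is m₁g sin 36° = 11.5 × 9.8 × 0.5878 = 66.245 N and the normal force is N = m₁g cos 36° = 91.176 N.
Kinetic friction opposes the box's motion up the incline: f = μN = 0.16 × 91.176 = 14.588 N acting down the slope.
Newton's second law for the box (up-slope positive): T − 66.245 − 14.588 = 11.5 a. For the hanging bucket (downward positive): 13.3 × 9.8 − T = 13.3 a.
Adding the two equations eliminates T: 49.507 = 24.8 a, so a = 1.9962 m/s².
Then from the hanging bucket's equation, T = 13.3 × (9.8 − 1.9962) = 103.791 N.

103.79 N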